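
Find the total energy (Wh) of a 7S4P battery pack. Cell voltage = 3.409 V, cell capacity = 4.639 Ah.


E = Ns * Vcell * Np * Ccell = 7 * 3.409 * 4 * 4.639 = 442.8 Wh

442.8 Wh


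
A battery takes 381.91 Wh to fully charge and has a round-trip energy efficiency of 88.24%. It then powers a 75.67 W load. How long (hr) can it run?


Step 1: E_discharge = eta/100 * E_charge = 88.24/100 * 381.91 = 337 Wh
Step 2: t = E_discharge / P = 337 / 75.67 = 4.454 hr

4.454 hr


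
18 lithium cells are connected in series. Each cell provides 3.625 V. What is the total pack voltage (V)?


Series voltages add: 18 * 3.625 V = 65.25 V

65.25 V


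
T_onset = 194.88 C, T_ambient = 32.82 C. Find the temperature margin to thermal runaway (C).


Safety margin = 194.88 C - 32.82 C = 162.06 C

162.06 C


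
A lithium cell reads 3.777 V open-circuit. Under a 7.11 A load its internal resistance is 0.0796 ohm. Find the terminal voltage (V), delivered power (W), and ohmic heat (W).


Step 1: V_terminal = OCV - I*R = 3.777 - 7.11 * 0.0796 = 3.211 V
Step 2: P_out = V_terminal * I = 3.211 * 7.11 = 22.83 W
Step 3: Q = I^2 * R = 7.11^2 * 0.0796 = 4.024 W

V=3.211 V, P=22.83 W, Q=4.024 W


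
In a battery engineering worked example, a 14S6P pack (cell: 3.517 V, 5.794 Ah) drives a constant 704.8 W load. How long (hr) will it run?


Step 1: E_pack = Ns * V_cell * Np * C_cell = 14 * 3.517 * 6 * 5.794 = 1711.7 Wh
Step 2: t = E_pack / P = 1711.7 / 704.8 = 2.429 hr

2.429 hr


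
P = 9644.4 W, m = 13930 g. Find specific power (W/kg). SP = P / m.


Convert: m = 13930 g = 13.93 kg
SP = P / m = 9644.4 / 13.93 = 692.3 W/kg

692.3 W/kg


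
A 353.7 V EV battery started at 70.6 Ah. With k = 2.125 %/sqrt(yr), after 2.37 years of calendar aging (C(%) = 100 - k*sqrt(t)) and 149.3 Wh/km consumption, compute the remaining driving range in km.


Step 1: capacity retention = 100 - 2.125 * sqrt(2.37) = 100 - 2.125 * 1.5395 = 96.729%
Step 2: C_now = 70.6 * 96.729/100 = 68.291 Ah
Step 3: E_pack = V * C_now = 353.7 * 68.291 = 24155 Wh
Step 4: range = E_pack / consumption = 24155 / 149.3 = 161.8 km

161.8 km


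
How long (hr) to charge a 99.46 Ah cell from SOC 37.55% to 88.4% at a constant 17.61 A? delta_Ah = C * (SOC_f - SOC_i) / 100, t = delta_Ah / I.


Step 1: dSOC = 88.4% - 37.55% = 50.85%
Step 2: delta_Ah = 99.46 * 50.85 / 100 = 50.575 Ah
Step 3: t = 50.575 / 17.61 = 2.872 hr

2.872 hr


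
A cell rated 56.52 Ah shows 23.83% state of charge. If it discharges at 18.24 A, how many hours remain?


Step 1: remaining = SOC/100 * C_total = 23.83/100 * 56.52 = 13.469 Ah
Step 2: t = remaining / I = 13.469 / 18.24 = 0.7384 hr

0.7384 hr


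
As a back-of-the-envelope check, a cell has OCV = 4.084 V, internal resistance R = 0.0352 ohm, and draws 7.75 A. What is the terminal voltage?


V = OCV - I*R = 4.084 - 7.75 * 0.0352 = 3.811 V

3.811 V


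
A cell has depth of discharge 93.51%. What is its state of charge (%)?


SOC = 100 - DOD = 100 - 93.51 = 6.49%

6.49%


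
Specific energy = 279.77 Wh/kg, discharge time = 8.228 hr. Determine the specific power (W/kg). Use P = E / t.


Specific power = 279.77 Wh/kg / 8.228 hr = 34.00 W/kg

34.00 W/kg


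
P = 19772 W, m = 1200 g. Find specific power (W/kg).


Convert: m = 1200 g = 1.2 kg
SP = P / m = 19772 / 1.2 = 16480 W/kg

16480 W/kg


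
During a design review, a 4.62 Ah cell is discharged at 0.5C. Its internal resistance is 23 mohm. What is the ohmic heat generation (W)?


Convert: R = 23 mohm = 0.023 ohm
Step 1: I = C_rate * capacity = 0.5 * 4.62 = 2.31 A
Step 2: Q = I^2 * R = 2.31^2 * 0.023 = 5.3361 * 0.023 = 0.1227 W

0.1227 W


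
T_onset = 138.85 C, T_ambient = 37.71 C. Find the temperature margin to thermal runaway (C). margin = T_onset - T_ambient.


margin = T_onset - T_ambient = 138.85 - 37.71 = 101.14 C

101.14 C


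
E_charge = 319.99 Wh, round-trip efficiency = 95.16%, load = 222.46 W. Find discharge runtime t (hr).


Step 1: E_discharge = eta/100 * E_charge = 95.16/100 * 319.99 = 304.5 Wh
Step 2: t = E_discharge / P = 304.5 / 222.46 = 1.369 hr

1.369 hr


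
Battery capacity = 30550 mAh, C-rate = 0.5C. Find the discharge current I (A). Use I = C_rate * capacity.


Convert: capacity = 30550 mAh = 30.55 Ah
At 0.5C: I = 0.5 * 30.55 Ah = 15.275 A

15.275 A


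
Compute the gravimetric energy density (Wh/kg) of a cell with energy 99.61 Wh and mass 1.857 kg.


ED = E / m = 99.61 / 1.857 = 53.64 Wh/kg

53.64 Wh/kg


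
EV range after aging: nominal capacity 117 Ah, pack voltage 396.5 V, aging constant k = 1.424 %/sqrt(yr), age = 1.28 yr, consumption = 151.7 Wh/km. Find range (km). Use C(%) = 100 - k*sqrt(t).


Step 1: capacity retention = 100 - 1.424 * sqrt(1.28) = 100 - 1.424 * 1.1314 = 98.389%
Step 2: C_now = 117 * 98.389/100 = 115.12 Ah
Step 3: E_pack = V * C_now = 396.5 * 115.12 = 45645 Wh
Step 4: range = E_pack / consumption = 45645 / 151.7 = 300.9 km

300.9 km


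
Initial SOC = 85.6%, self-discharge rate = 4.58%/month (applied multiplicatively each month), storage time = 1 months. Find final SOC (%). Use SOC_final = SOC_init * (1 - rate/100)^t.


Monthly retention factor = 1 - 4.58/100 = 0.9542
Over 1 months: factor^1 = 0.9542
SOC_final = 85.6 * 0.9542 = 81.68%

81.68%


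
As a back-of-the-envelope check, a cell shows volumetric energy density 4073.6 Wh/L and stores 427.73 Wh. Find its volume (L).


V = E / ED = 427.73 / 4073.6 = 0.1050 L

0.1050 L


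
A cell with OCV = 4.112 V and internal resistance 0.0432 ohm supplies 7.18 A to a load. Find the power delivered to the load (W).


Step 1: V_terminal = OCV - I*R = 4.112 - 7.18 * 0.0432 = 3.8018 V
Step 2: P_out = V_terminal * I = 3.8018 * 7.18 = 27.30 W

27.30 W


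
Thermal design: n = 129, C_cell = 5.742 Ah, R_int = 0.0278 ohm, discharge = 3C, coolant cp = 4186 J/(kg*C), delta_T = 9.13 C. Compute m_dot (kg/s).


Step 1: I = 3 * 5.742 = 17.226 A
Step 2: Q_cell = I^2 * R = 17.226^2 * 0.0278 = 8.2492 W
Step 3: Q_total = 129 * 8.2492 = 1064.1 W
Step 4: m_dot = Q_total / (cp * dT) = 1064.1 / (4186 * 9.13) = 0.02784 kg/s

0.02784 kg/s


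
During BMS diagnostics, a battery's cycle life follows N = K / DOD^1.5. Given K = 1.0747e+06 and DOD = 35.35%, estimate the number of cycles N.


DOD^1.5 = 210.18
N = K / DOD^1.5 = 1.0747e+06 / 210.18 = 5113

5113 cycles


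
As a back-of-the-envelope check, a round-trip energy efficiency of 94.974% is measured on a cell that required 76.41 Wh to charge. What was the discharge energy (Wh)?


E_dis = eta/100 * E_chg = 94.974/100 * 76.41 = 72.57 Wh

72.57 Wh


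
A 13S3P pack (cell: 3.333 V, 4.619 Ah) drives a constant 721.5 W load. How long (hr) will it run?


Step 1: E_pack = Ns * V_cell * Np * C_cell = 13 * 3.333 * 3 * 4.619 = 600.41 Wh
Step 2: t = E_pack / P = 600.41 / 721.5 = 0.8322 hr

0.8322 hr


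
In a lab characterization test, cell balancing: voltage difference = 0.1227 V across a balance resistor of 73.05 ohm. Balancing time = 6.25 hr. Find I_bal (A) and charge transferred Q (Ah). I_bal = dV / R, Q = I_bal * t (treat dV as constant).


I_bal = dV / R = 0.1227 / 73.05 = 0.0016797 A
Q = I_bal * t = 0.0016797 * 6.25 = 0.01050 Ah

I=0.0016797 A, Q=0.01050 Ah


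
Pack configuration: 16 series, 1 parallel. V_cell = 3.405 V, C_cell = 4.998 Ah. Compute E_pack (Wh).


E = Ns * Vcell * Np * Ccell = 16 * 3.405 * 1 * 4.998 = 272.3 Wh

272.3 Wh


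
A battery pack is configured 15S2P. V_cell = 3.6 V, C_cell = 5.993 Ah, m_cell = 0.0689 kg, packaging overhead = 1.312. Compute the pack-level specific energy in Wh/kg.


Step 1: V_pack = 15 * 3.6 = 54 V
Step 2: C_pack = 2 * 5.993 = 11.986 Ah
Step 3: E_pack = V_pack * C_pack = 54 * 11.986 = 647.24 Wh
Step 4: m_pack = 15 * 2 * 0.0689 * 1.312 = 2.7119 kg
Step 5: ED = E_pack / m_pack = 647.24 / 2.7119 = 238.7 Wh/kg

238.7 Wh/kg


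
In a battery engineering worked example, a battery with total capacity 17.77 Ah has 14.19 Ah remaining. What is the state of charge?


SOC% = 14.19 / 17.77 * 100 = 79.85%

79.85%


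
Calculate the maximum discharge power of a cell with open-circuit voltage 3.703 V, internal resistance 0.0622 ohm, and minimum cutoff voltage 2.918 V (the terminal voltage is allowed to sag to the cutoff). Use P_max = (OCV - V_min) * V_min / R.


P_max = (OCV - V_min) * V_min / R = (3.703 - 2.918) * 2.918 / 0.0622 = 0.785 * 2.918 / 0.0622 = 36.83 W

36.83 W


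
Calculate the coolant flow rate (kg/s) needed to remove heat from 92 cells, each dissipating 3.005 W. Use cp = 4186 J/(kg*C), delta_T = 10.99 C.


Q_total = 92 * 3.005 = 276.46 W
m_dot = Q_total / (cp * dT) = 276.46 / (4186 * 10.99) = 0.006009 kg/s

0.006009 kg/s


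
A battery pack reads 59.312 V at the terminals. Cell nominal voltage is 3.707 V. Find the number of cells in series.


n = V_pack / V_cell = 59.312 / 3.707 = 16

16


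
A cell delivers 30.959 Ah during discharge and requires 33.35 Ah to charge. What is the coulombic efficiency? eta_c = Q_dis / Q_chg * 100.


Coulombic efficiency = 30.959/33.35 * 100% = 92.83%

92.83%


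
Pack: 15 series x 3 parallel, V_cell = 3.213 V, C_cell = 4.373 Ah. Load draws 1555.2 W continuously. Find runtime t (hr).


Step 1: E_pack = Ns * V_cell * Np * C_cell = 15 * 3.213 * 3 * 4.373 = 632.27 Wh
Step 2: t = E_pack / P = 632.27 / 1555.2 = 0.4066 hr

0.4066 hr


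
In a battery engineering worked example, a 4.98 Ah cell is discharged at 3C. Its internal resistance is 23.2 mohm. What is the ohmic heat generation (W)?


Convert: R = 23.2 mohm = 0.0232 ohm
Step 1: I = C_rate * capacity = 3 * 4.98 = 14.94 A
Step 2: Q = I^2 * R = 14.94^2 * 0.0232 = 223.2 * 0.0232 = 5.178 W

5.178 W


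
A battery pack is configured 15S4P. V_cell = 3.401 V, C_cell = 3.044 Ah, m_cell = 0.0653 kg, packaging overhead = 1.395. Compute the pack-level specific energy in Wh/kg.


Step 1: V_pack = 15 * 3.401 = 51.015 V
Step 2: C_pack = 4 * 3.044 = 12.176 Ah
Step 3: E_pack = V_pack * C_pack = 51.015 * 12.176 = 621.16 Wh
Step 4: m_pack = 15 * 4 * 0.0653 * 1.395 = 5.4656 kg
Step 5: ED = E_pack / m_pack = 621.16 / 5.4656 = 113.6 Wh/kg

113.6 Wh/kg


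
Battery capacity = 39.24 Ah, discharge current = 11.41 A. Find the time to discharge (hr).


Runtime = 39.24 Ah / 11.41 A = 3.439 hr

3.439 hr


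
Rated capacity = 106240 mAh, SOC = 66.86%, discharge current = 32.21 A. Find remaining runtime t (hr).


Convert: C_total = 106240 mAh = 106.24 Ah
Step 1: remaining = SOC/100 * C_total = 66.86/100 * 106.24 = 71.032 Ah
Step 2: t = remaining / I = 71.032 / 32.21 = 2.205 hr

2.205 hr


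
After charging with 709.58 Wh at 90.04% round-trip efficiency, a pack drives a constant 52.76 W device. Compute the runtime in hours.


Step 1: E_discharge = eta/100 * E_charge = 90.04/100 * 709.58 = 638.91 Wh
Step 2: t = E_discharge / P = 638.91 / 52.76 = 12.11 hr

12.11 hr


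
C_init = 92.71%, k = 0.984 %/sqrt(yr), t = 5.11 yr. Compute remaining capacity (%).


Step 1: sqrt(5.11 yr) = 2.2605
Step 2: drop = 0.984 * 2.2605 = 2.2243
Step 3: C_final = 92.71 - 2.2243 = 90.49%

90.49%


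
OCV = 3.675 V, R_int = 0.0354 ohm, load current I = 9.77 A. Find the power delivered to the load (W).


Step 1: V_terminal = OCV - I*R = 3.675 - 9.77 * 0.0354 = 3.3291 V
Step 2: P_out = V_terminal * I = 3.3291 * 9.77 = 32.53 W

32.53 W


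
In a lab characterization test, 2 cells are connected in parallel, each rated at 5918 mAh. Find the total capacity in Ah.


Convert: C_cell = 5918 mAh = 5.918 Ah
C_total = 2 * 5.918 = 11.836 Ah

11.836 Ah


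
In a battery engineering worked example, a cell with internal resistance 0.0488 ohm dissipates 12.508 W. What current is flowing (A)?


I = sqrt(Q / R) = sqrt(12.508 / 0.0488) = sqrt(256.31) = 16.01 A

16.01 A


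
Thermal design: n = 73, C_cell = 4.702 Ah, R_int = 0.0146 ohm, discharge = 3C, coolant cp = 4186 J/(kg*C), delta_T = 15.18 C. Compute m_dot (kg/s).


Step 1: I = 3 * 4.702 = 14.106 A
Step 2: Q_cell = I^2 * R = 14.106^2 * 0.0146 = 2.9051 W
Step 3: Q_total = 73 * 2.9051 = 212.07 W
Step 4: m_dot = Q_total / (cp * dT) = 212.07 / (4186 * 15.18) = 0.003337 kg/s

0.003337 kg/s


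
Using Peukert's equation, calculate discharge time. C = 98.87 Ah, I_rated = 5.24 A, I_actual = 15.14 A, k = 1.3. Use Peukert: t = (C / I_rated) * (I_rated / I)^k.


t_rated = C / I_rated = 98.87 / 5.24 = 18.868 hr
(I_rated/I)^k = (0.3461)^1.3 = 0.25175
t = t_rated * (I_rated/I)^k = 18.868 * 0.25175 = 4.750 hr

4.750 hr


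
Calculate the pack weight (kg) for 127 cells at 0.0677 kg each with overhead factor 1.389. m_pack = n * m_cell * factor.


m_pack = n * m_cell * overhead = 127 * 0.0677 * 1.389 = 11.94 kg

11.94 kg


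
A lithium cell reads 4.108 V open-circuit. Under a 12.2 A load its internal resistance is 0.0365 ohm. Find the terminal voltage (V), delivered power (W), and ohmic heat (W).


Step 1: V_terminal = OCV - I*R = 4.108 - 12.2 * 0.0365 = 3.6627 V
Step 2: P_out = V_terminal * I = 3.6627 * 12.2 = 44.68 W
Step 3: Q = I^2 * R = 12.2^2 * 0.0365 = 5.433 W

V=3.6627 V, P=44.68 W, Q=5.433 W


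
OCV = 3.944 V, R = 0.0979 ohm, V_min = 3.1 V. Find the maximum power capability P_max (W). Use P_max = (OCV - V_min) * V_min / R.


dV = OCV - V_min = 0.844 V (so I_max = dV / R)
P_max = dV * V_min / R = 0.844 * 3.1 / 0.0979 = 26.73 W

26.73 W


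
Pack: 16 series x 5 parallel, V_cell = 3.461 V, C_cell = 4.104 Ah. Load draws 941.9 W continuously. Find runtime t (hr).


Step 1: E_pack = Ns * V_cell * Np * C_cell = 16 * 3.461 * 5 * 4.104 = 1136.3 Wh
Step 2: t = E_pack / P = 1136.3 / 941.9 = 1.206 hr

1.206 hr


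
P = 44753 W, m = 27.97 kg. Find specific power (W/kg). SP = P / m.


Specific power = 44753 W / 27.97 kg = 1600 W/kg

1600 W/kg


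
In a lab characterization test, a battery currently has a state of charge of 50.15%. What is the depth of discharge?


Complement of SOC: DOD = 100% - 50.15% = 49.85%

49.85%


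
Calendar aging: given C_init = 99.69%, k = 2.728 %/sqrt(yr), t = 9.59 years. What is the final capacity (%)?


sqrt(t) = sqrt(9.59) = 3.0968
C_final = 99.69 - 2.728 * 3.0968 = 91.24%

91.24%


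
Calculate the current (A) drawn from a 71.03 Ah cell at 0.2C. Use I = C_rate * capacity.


At 0.2C: I = 0.2 * 71.03 Ah = 14.206 A

14.206 A


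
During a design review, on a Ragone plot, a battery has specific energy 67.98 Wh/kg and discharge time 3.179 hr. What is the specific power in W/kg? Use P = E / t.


P_specific = E / t = 67.98 / 3.179 = 21.38 W/kg

21.38 W/kg


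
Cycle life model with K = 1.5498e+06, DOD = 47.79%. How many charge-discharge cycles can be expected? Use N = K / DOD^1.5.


DOD^1.5 = 330.37
N = K / DOD^1.5 = 1.5498e+06 / 330.37 = 4691

4691 cycles


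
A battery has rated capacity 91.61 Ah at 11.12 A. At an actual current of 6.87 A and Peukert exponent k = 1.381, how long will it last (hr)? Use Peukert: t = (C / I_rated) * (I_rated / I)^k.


t_rated = C / I_rated = 91.61 / 11.12 = 8.2383 hr
(I_rated/I)^k = (1.6186)^1.381 = 1.9446
t = t_rated * (I_rated/I)^k = 8.2383 * 1.9446 = 16.02 hr

16.02 hr


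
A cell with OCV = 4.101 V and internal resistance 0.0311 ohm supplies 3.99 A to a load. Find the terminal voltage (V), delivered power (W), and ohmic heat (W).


Step 1: V_terminal = OCV - I*R = 4.101 - 3.99 * 0.0311 = 3.9769 V
Step 2: P_out = V_terminal * I = 3.9769 * 3.99 = 15.87 W
Step 3: Q = I^2 * R = 3.99^2 * 0.0311 = 0.4951 W

V=3.9769 V, P=15.87 W, Q=0.4951 W


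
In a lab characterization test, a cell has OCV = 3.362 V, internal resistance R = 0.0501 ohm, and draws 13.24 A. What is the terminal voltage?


V = OCV - I*R = 3.362 - 13.24 * 0.0501 = 2.699 V

2.699 V


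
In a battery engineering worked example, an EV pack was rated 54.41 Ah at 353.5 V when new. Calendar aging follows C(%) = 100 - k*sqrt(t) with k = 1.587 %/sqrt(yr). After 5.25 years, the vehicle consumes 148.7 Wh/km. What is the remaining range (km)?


Step 1: capacity retention = 100 - 1.587 * sqrt(5.25) = 100 - 1.587 * 2.2913 = 96.364%
Step 2: C_now = 54.41 * 96.364/100 = 52.432 Ah
Step 3: E_pack = V * C_now = 353.5 * 52.432 = 18535 Wh
Step 4: range = E_pack / consumption = 18535 / 148.7 = 124.6 km

124.6 km


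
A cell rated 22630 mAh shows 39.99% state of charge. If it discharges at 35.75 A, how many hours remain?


Convert: C_total = 22630 mAh = 22.63 Ah
Step 1: remaining = SOC/100 * C_total = 39.99/100 * 22.63 = 9.0497 Ah
Step 2: t = remaining / I = 9.0497 / 35.75 = 0.2531 hr

0.2531 hr


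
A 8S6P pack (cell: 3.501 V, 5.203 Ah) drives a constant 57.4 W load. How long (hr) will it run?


Step 1: E_pack = Ns * V_cell * Np * C_cell = 8 * 3.501 * 6 * 5.203 = 874.35 Wh
Step 2: t = E_pack / P = 874.35 / 57.4 = 15.23 hr

15.23 hr


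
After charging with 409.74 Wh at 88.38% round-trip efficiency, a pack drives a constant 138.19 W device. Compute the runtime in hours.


Step 1: E_discharge = eta/100 * E_charge = 88.38/100 * 409.74 = 362.13 Wh
Step 2: t = E_discharge / P = 362.13 / 138.19 = 2.621 hr

2.621 hr


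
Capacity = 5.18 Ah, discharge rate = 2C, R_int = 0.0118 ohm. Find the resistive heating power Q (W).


Step 1: I = C_rate * capacity = 2 * 5.18 = 10.36 A
Step 2: Q = I^2 * R = 10.36^2 * 0.0118 = 107.33 * 0.0118 = 1.266 W

1.266 W


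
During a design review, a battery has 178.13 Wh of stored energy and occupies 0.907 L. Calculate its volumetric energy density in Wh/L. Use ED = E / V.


Volumetric ED = 178.13 Wh / 0.907 L = 196.4 Wh/L

196.4 Wh/L


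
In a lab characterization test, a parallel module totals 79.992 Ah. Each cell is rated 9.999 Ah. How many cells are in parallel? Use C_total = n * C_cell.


n = C_total / C_cell = 79.992 / 9.999 = 8

8


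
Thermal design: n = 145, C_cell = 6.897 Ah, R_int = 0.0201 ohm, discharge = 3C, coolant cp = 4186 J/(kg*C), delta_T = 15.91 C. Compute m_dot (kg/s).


Step 1: I = 3 * 6.897 = 20.691 A
Step 2: Q_cell = I^2 * R = 20.691^2 * 0.0201 = 8.6052 W
Step 3: Q_total = 145 * 8.6052 = 1247.8 W
Step 4: m_dot = Q_total / (cp * dT) = 1247.8 / (4186 * 15.91) = 0.01874 kg/s

0.01874 kg/s


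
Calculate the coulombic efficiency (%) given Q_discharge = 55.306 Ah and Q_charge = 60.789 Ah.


Coulombic efficiency = 55.306/60.789 * 100% = 90.98%

90.98%


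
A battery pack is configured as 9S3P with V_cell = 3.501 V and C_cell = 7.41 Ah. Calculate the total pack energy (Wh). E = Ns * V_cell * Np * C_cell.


E = Ns * Vcell * Np * Ccell = 9 * 3.501 * 3 * 7.41 = 700.4 Wh

700.4 Wh


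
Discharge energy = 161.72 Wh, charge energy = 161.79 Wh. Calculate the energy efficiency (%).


Round-trip efficiency = 161.72/161.79 * 100% = 99.96%

99.96%


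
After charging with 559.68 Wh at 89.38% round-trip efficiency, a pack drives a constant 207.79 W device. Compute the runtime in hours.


Step 1: E_discharge = eta/100 * E_charge = 89.38/100 * 559.68 = 500.24 Wh
Step 2: t = E_discharge / P = 500.24 / 207.79 = 2.407 hr

2.407 hr


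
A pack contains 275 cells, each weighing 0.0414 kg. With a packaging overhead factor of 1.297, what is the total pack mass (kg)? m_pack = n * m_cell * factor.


Cell mass sum = 275 * 0.0414 = 11.385 kg
With overhead 1.297: m_pack = 11.385 * 1.297 = 14.77 kg

14.77 kg


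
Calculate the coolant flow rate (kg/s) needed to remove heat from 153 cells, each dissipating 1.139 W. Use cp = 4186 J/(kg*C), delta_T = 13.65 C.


Step 1: Total heat Q = 153 * 1.139 W = 174.27 W
Step 2: denom = cp * dT = 4186 * 13.65 = 57139
Step 3: m_dot = 174.27 / 57139 = 0.003050 kg/s

0.003050 kg/s


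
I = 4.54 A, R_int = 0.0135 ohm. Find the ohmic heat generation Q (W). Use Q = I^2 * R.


Q = I^2 * R = 4.54^2 * 0.0135 = 0.2783 W

0.2783 W


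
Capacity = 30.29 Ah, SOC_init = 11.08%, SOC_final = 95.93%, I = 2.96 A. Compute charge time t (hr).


delta_Ah = 30.29 * (95.93 - 11.08) / 100 = 25.701 Ah
t = delta_Ah / I = 25.701 / 2.96 = 8.683 hr

8.683 hr


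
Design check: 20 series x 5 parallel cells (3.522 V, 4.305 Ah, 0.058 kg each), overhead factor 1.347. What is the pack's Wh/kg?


Step 1: V_pack = 20 * 3.522 = 70.44 V
Step 2: C_pack = 5 * 4.305 = 21.525 Ah
Step 3: E_pack = V_pack * C_pack = 70.44 * 21.525 = 1516.2 Wh
Step 4: m_pack = 20 * 5 * 0.058 * 1.347 = 7.8126 kg
Step 5: ED = E_pack / m_pack = 1516.2 / 7.8126 = 194.1 Wh/kg

194.1 Wh/kg


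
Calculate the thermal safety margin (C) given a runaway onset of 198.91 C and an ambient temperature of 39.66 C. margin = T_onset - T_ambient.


Safety margin = 198.91 C - 39.66 C = 159.25 C

159.25 C


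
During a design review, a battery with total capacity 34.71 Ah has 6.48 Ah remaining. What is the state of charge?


SOC = (remaining / total) * 100 = (6.48 / 34.71) * 100 = 18.67%

18.67%


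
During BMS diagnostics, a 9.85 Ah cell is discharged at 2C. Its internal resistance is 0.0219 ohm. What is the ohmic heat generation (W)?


Step 1: I = C_rate * capacity = 2 * 9.85 = 19.7 A
Step 2: Q = I^2 * R = 19.7^2 * 0.0219 = 388.09 * 0.0219 = 8.499 W

8.499 W


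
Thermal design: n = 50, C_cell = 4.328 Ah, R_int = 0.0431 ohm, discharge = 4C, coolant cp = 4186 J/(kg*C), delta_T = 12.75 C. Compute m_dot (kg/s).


Step 1: I = 4 * 4.328 = 17.312 A
Step 2: Q_cell = I^2 * R = 17.312^2 * 0.0431 = 12.917 W
Step 3: Q_total = 50 * 12.917 = 645.85 W
Step 4: m_dot = Q_total / (cp * dT) = 645.85 / (4186 * 12.75) = 0.01210 kg/s

0.01210 kg/s


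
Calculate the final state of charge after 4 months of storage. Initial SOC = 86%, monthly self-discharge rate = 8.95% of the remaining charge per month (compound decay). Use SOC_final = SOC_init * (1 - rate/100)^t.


Monthly retention factor = 1 - 8.95/100 = 0.9105
Over 4 months: factor^4 = 0.68726
SOC_final = 86 * 0.68726 = 59.10%

59.10%


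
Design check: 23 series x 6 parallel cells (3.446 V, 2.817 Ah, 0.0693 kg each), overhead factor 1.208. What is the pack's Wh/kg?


Step 1: V_pack = 23 * 3.446 = 79.258 V
Step 2: C_pack = 6 * 2.817 = 16.902 Ah
Step 3: E_pack = V_pack * C_pack = 79.258 * 16.902 = 1339.6 Wh
Step 4: m_pack = 23 * 6 * 0.0693 * 1.208 = 11.553 kg
Step 5: ED = E_pack / m_pack = 1339.6 / 11.553 = 116.0 Wh/kg

116.0 Wh/kg


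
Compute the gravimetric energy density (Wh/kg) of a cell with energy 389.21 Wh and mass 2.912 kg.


Specific energy = 389.21 Wh / 2.912 kg = 133.7 Wh/kg

133.7 Wh/kg


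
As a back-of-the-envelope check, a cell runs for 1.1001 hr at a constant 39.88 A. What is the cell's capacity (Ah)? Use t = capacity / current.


C = I * t = 39.88 * 1.1001 = 43.87 Ah

43.87 Ah


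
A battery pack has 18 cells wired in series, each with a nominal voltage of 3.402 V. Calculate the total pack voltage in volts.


V_pack = n * V_cell = 18 * 3.402 = 61.236 V

61.236 V


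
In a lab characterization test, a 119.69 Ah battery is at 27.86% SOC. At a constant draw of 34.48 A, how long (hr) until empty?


Step 1: remaining = SOC/100 * C_total = 27.86/100 * 119.69 = 33.346 Ah
Step 2: t = remaining / I = 33.346 / 34.48 = 0.9671 hr

0.9671 hr


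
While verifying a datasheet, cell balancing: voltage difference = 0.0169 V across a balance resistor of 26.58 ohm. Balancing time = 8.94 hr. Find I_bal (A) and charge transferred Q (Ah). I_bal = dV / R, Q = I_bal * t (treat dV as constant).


First, Ohm's law: I_bal = 0.0169 V / 26.58 ohm = 6.3582e-04 A
Then Q = I * t = 6.3582e-04 A * 8.94 hr = 0.005684 Ah

I=6.3582e-04 A, Q=0.005684 Ah


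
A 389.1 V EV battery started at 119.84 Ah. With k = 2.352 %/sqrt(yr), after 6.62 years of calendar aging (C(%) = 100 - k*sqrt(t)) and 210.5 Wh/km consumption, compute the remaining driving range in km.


Step 1: capacity retention = 100 - 2.352 * sqrt(6.62) = 100 - 2.352 * 2.5729 = 93.949%
Step 2: C_now = 119.84 * 93.949/100 = 112.59 Ah
Step 3: E_pack = V * C_now = 389.1 * 112.59 = 43809 Wh
Step 4: range = E_pack / consumption = 43809 / 210.5 = 208.1 km

208.1 km


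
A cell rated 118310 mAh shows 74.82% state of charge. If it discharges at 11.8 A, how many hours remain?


Convert: C_total = 118310 mAh = 118.31 Ah
Step 1: remaining = SOC/100 * C_total = 74.82/100 * 118.31 = 88.52 Ah
Step 2: t = remaining / I = 88.52 / 11.8 = 7.502 hr

7.502 hr


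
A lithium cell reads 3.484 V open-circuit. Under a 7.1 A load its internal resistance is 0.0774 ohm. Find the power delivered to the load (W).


Step 1: V_terminal = OCV - I*R = 3.484 - 7.1 * 0.0774 = 2.9345 V
Step 2: P_out = V_terminal * I = 2.9345 * 7.1 = 20.83 W

20.83 W


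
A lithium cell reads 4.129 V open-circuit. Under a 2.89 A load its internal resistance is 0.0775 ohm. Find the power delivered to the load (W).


Step 1: V_terminal = OCV - I*R = 4.129 - 2.89 * 0.0775 = 3.905 V
Step 2: P_out = V_terminal * I = 3.905 * 2.89 = 11.29 W

11.29 W


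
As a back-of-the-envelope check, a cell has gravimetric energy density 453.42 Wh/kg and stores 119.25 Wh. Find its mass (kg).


m = E / ED = 119.25 / 453.42 = 0.2630 kg

0.2630 kg


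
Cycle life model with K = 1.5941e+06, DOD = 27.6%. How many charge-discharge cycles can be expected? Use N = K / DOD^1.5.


DOD^1.5 = 145
N = K / DOD^1.5 = 1.5941e+06 / 145 = 10990

10990 cycles


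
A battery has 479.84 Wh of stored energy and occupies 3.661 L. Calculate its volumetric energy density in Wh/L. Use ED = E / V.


ED = E / V = 479.84 / 3.661 = 131.1 Wh/L

131.1 Wh/L


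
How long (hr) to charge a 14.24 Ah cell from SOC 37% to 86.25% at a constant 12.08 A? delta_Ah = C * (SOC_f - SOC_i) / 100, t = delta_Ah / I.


Step 1: dSOC = 86.25% - 37% = 49.25%
Step 2: delta_Ah = 14.24 * 49.25 / 100 = 7.0132 Ah
Step 3: t = 7.0132 / 12.08 = 0.5806 hr

0.5806 hr


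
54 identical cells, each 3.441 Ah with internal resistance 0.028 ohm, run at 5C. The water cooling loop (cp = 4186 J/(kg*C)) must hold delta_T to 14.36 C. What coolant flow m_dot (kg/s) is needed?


Step 1: I = 5 * 3.441 = 17.205 A
Step 2: Q_cell = I^2 * R = 17.205^2 * 0.028 = 8.2883 W
Step 3: Q_total = 54 * 8.2883 = 447.57 W
Step 4: m_dot = Q_total / (cp * dT) = 447.57 / (4186 * 14.36) = 0.007446 kg/s

0.007446 kg/s


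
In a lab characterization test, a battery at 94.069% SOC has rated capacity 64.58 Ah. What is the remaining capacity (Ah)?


remaining = SOC / 100 * total = 94.069 / 100 * 64.58 = 60.75 Ah

60.75 Ah


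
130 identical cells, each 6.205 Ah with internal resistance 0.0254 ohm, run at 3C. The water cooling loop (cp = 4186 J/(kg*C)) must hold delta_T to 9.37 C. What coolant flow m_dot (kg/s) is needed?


Step 1: I = 3 * 6.205 = 18.615 A
Step 2: Q_cell = I^2 * R = 18.615^2 * 0.0254 = 8.8016 W
Step 3: Q_total = 130 * 8.8016 = 1144.2 W
Step 4: m_dot = Q_total / (cp * dT) = 1144.2 / (4186 * 9.37) = 0.02917 kg/s

0.02917 kg/s


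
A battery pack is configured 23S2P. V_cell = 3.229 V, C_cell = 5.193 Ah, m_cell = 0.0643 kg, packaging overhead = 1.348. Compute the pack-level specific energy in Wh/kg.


Step 1: V_pack = 23 * 3.229 = 74.267 V
Step 2: C_pack = 2 * 5.193 = 10.386 Ah
Step 3: E_pack = V_pack * C_pack = 74.267 * 10.386 = 771.34 Wh
Step 4: m_pack = 23 * 2 * 0.0643 * 1.348 = 3.9871 kg
Step 5: ED = E_pack / m_pack = 771.34 / 3.9871 = 193.5 Wh/kg

193.5 Wh/kg


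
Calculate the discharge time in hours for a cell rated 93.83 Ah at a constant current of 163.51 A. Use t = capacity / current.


t = capacity / current = 93.83 / 163.51 = 0.5738 hr

0.5738 hr


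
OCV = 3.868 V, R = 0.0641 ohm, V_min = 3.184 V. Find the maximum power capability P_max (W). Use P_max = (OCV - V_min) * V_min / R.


dV = OCV - V_min = 0.684 V (so I_max = dV / R)
P_max = dV * V_min / R = 0.684 * 3.184 / 0.0641 = 33.98 W

33.98 W


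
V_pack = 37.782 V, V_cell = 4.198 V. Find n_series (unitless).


n = V_pack / V_cell = 37.782 / 4.198 = 9

9


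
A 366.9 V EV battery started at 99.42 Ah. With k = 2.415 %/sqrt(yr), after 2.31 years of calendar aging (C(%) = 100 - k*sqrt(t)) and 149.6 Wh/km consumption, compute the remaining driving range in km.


Step 1: capacity retention = 100 - 2.415 * sqrt(2.31) = 100 - 2.415 * 1.5199 = 96.329%
Step 2: C_now = 99.42 * 96.329/100 = 95.77 Ah
Step 3: E_pack = V * C_now = 366.9 * 95.77 = 35138 Wh
Step 4: range = E_pack / consumption = 35138 / 149.6 = 234.9 km

234.9 km


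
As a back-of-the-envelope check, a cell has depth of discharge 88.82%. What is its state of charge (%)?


SOC = 100 - DOD = 100 - 88.82 = 11.18%

11.18%


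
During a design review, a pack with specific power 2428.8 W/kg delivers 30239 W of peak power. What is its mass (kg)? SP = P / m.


m = P / SP = 30239 / 2428.8 = 12.45 kg

12.45 kg


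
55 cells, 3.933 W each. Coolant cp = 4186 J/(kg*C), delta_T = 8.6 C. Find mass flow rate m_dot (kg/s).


Step 1: Total heat Q = 55 * 3.933 W = 216.32 W
Step 2: denom = cp * dT = 4186 * 8.6 = 36000
Step 3: m_dot = 216.32 / 36000 = 0.006009 kg/s

0.006009 kg/s


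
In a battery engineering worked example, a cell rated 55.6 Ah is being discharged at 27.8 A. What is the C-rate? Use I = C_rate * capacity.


Rearranging: C_rate = 27.8 / 55.6 = 0.5C

0.5C


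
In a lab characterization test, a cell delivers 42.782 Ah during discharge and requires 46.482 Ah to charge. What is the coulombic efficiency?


eta_c = Q_dis / Q_chg * 100 = 42.782 / 46.482 * 100 = 92.04%

92.04%


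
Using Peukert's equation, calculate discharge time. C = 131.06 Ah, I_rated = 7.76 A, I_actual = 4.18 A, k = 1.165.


Step 1: t_rated = C / I_rated = 131.06 / 7.76 = 16.889 hr
Step 2: ratio = 7.76 / 4.18 = 1.8565
Step 3: ratio^k = 1.8565^1.165 = 2.056
Step 4: t = t_rated * ratio^k = 16.889 * 2.056 = 34.72 hr

34.72 hr


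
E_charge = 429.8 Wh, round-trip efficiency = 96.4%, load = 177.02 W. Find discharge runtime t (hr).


Step 1: E_discharge = eta/100 * E_charge = 96.4/100 * 429.8 = 414.33 Wh
Step 2: t = E_discharge / P = 414.33 / 177.02 = 2.341 hr

2.341 hr


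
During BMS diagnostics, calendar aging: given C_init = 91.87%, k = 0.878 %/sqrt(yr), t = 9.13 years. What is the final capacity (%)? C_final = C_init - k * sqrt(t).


sqrt(t) = sqrt(9.13) = 3.0216
C_final = 91.87 - 0.878 * 3.0216 = 89.22%

89.22%


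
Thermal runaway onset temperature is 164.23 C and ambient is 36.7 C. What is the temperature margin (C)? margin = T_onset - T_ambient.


margin = T_onset - T_ambient = 164.23 - 36.7 = 127.53 C

127.53 C


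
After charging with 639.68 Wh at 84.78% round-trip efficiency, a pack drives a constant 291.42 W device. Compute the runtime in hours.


Step 1: E_discharge = eta/100 * E_charge = 84.78/100 * 639.68 = 542.32 Wh
Step 2: t = E_discharge / P = 542.32 / 291.42 = 1.861 hr

1.861 hr


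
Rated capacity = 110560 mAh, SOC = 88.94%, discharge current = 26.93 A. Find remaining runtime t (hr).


Convert: C_total = 110560 mAh = 110.56 Ah
Step 1: remaining = SOC/100 * C_total = 88.94/100 * 110.56 = 98.332 Ah
Step 2: t = remaining / I = 98.332 / 26.93 = 3.651 hr

3.651 hr


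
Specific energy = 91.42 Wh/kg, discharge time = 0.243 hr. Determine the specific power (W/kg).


P_specific = E / t = 91.42 / 0.243 = 376.2 W/kg

376.2 W/kg


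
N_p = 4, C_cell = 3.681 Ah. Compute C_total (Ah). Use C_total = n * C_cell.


Parallel capacities add: 4 * 3.681 Ah = 14.724 Ah

14.724 Ah


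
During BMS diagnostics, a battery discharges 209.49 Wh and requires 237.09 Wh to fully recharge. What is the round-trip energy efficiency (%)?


eta_e = E_dis / E_chg * 100 = 209.49 / 237.09 * 100 = 88.36%

88.36%


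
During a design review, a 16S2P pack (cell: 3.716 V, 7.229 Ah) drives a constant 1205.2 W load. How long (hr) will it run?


Step 1: E_pack = Ns * V_cell * Np * C_cell = 16 * 3.716 * 2 * 7.229 = 859.61 Wh
Step 2: t = E_pack / P = 859.61 / 1205.2 = 0.7133 hr

0.7133 hr


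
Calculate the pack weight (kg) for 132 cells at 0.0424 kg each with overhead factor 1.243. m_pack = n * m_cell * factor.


m_pack = n * m_cell * overhead = 132 * 0.0424 * 1.243 = 6.957 kg

6.957 kg


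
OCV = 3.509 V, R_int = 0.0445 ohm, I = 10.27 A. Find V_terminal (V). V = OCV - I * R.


IR drop = 10.27 * 0.0445 = 0.45702 V
V = 3.509 - 0.45702 = 3.052 V

3.052 V


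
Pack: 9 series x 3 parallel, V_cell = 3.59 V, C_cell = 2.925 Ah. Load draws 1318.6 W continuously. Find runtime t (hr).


Step 1: E_pack = Ns * V_cell * Np * C_cell = 9 * 3.59 * 3 * 2.925 = 283.52 Wh
Step 2: t = E_pack / P = 283.52 / 1318.6 = 0.2150 hr

0.2150 hr


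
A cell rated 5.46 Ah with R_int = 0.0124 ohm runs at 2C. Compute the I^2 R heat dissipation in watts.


Step 1: I = C_rate * capacity = 2 * 5.46 = 10.92 A
Step 2: Q = I^2 * R = 10.92^2 * 0.0124 = 119.25 * 0.0124 = 1.479 W

1.479 W


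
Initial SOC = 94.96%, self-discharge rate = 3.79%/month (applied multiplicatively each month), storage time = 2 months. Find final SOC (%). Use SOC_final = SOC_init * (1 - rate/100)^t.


decay = (1 - 3.79/100)^2 = 0.92564
SOC_final = 94.96 * 0.92564 = 87.90%

87.90%


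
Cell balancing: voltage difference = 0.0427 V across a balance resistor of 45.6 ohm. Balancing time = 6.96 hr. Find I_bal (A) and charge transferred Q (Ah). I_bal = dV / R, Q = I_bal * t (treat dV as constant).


I_bal = dV / R = 0.0427 / 45.6 = 9.3640e-04 A
Q = I_bal * t = 9.3640e-04 * 6.96 = 0.006517 Ah

I=9.3640e-04 A, Q=0.006517 Ah


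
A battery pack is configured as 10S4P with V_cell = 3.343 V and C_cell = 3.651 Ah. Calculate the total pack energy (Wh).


V_pack = 10 * 3.343 = 33.43 V
C_pack = 4 * 3.651 = 14.604 Ah
E = V_pack * C_pack = 33.43 * 14.604 = 488.2 Wh

488.2 Wh


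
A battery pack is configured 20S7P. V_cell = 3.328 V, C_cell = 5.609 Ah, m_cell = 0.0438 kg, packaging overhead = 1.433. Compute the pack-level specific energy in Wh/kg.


Step 1: V_pack = 20 * 3.328 = 66.56 V
Step 2: C_pack = 7 * 5.609 = 39.263 Ah
Step 3: E_pack = V_pack * C_pack = 66.56 * 39.263 = 2613.3 Wh
Step 4: m_pack = 20 * 7 * 0.0438 * 1.433 = 8.7872 kg
Step 5: ED = E_pack / m_pack = 2613.3 / 8.7872 = 297.4 Wh/kg

297.4 Wh/kg


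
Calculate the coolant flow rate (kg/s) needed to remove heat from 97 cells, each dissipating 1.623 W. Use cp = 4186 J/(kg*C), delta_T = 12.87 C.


Step 1: Total heat Q = 97 * 1.623 W = 157.43 W
Step 2: denom = cp * dT = 4186 * 12.87 = 53874
Step 3: m_dot = 157.43 / 53874 = 0.002922 kg/s

0.002922 kg/s


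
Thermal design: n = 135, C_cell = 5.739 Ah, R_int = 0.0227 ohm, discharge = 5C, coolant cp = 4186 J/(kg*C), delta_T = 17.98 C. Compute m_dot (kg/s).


Step 1: I = 5 * 5.739 = 28.695 A
Step 2: Q_cell = I^2 * R = 28.695^2 * 0.0227 = 18.691 W
Step 3: Q_total = 135 * 18.691 = 2523.3 W
Step 4: m_dot = Q_total / (cp * dT) = 2523.3 / (4186 * 17.98) = 0.03353 kg/s

0.03353 kg/s


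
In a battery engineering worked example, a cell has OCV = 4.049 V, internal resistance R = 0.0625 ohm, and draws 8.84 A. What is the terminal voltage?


IR drop = 8.84 * 0.0625 = 0.5525 V
V = 4.049 - 0.5525 = 3.497 V

3.497 V


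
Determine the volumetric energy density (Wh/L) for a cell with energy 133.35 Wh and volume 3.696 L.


Volumetric ED = 133.35 Wh / 3.696 L = 36.08 Wh/L

36.08 Wh/L


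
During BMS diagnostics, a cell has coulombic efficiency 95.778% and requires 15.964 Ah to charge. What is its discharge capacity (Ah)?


Q_dis = eta/100 * Q_chg = 95.778/100 * 15.964 = 15.29 Ah

15.29 Ah


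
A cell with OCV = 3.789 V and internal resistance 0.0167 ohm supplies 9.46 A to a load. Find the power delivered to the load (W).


Step 1: V_terminal = OCV - I*R = 3.789 - 9.46 * 0.0167 = 3.631 V
Step 2: P_out = V_terminal * I = 3.631 * 9.46 = 34.35 W

34.35 W


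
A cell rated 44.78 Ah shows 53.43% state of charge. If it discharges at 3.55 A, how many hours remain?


Step 1: remaining = SOC/100 * C_total = 53.43/100 * 44.78 = 23.926 Ah
Step 2: t = remaining / I = 23.926 / 3.55 = 6.740 hr

6.740 hr


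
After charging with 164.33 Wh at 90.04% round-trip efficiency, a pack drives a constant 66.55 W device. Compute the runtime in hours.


Step 1: E_discharge = eta/100 * E_charge = 90.04/100 * 164.33 = 147.96 Wh
Step 2: t = E_discharge / P = 147.96 / 66.55 = 2.223 hr

2.223 hr


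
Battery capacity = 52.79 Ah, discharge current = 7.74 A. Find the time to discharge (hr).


t = capacity / current = 52.79 / 7.74 = 6.820 hr

6.820 hr


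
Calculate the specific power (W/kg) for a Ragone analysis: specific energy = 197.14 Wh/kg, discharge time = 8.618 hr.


P_specific = E / t = 197.14 / 8.618 = 22.88 W/kg

22.88 W/kg


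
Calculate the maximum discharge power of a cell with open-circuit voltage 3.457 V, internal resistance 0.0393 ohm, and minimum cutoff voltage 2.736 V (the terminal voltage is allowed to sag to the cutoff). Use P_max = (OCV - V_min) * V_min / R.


dV = OCV - V_min = 0.721 V (so I_max = dV / R)
P_max = dV * V_min / R = 0.721 * 2.736 / 0.0393 = 50.19 W

50.19 W


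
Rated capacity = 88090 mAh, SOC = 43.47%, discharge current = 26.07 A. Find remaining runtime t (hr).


Convert: C_total = 88090 mAh = 88.09 Ah
Step 1: remaining = SOC/100 * C_total = 43.47/100 * 88.09 = 38.293 Ah
Step 2: t = remaining / I = 38.293 / 26.07 = 1.469 hr

1.469 hr


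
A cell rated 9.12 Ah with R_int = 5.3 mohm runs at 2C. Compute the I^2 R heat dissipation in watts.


Convert: R = 5.3 mohm = 0.0053 ohm
Step 1: I = C_rate * capacity = 2 * 9.12 = 18.24 A
Step 2: Q = I^2 * R = 18.24^2 * 0.0053 = 332.7 * 0.0053 = 1.763 W

1.763 W


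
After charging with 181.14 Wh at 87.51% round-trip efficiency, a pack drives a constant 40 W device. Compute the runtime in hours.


Step 1: E_discharge = eta/100 * E_charge = 87.51/100 * 181.14 = 158.52 Wh
Step 2: t = E_discharge / P = 158.52 / 40 = 3.963 hr

3.963 hr


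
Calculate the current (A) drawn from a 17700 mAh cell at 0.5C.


Convert: capacity = 17700 mAh = 17.7 Ah
I = C_rate * capacity = 0.5 * 17.7 = 8.85 A

8.85 A


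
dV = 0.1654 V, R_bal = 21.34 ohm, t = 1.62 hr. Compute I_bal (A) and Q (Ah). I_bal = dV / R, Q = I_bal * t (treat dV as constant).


First, Ohm's law: I_bal = 0.1654 V / 21.34 ohm = 0.0077507 A
Then Q = I * t = 0.0077507 A * 1.62 hr = 0.01256 Ah

I=0.0077507 A, Q=0.01256 Ah


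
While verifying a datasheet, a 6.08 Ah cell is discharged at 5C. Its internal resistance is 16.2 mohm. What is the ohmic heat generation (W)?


Convert: R = 16.2 mohm = 0.0162 ohm
Step 1: I = C_rate * capacity = 5 * 6.08 = 30.4 A
Step 2: Q = I^2 * R = 30.4^2 * 0.0162 = 924.16 * 0.0162 = 14.97 W

14.97 W


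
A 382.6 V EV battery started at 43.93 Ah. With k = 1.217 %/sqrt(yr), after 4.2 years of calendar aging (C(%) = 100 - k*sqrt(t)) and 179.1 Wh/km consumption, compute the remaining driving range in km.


Step 1: capacity retention = 100 - 1.217 * sqrt(4.2) = 100 - 1.217 * 2.0494 = 97.506%
Step 2: C_now = 43.93 * 97.506/100 = 42.834 Ah
Step 3: E_pack = V * C_now = 382.6 * 42.834 = 16388 Wh
Step 4: range = E_pack / consumption = 16388 / 179.1 = 91.50 km

91.50 km


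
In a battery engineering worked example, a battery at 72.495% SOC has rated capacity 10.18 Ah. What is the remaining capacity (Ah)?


remaining = SOC / 100 * total = 72.495 / 100 * 10.18 = 7.380 Ah

7.380 Ah


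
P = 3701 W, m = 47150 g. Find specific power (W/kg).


Convert: m = 47150 g = 47.15 kg
Specific power = 3701 W / 47.15 kg = 78.49 W/kg

78.49 W/kg


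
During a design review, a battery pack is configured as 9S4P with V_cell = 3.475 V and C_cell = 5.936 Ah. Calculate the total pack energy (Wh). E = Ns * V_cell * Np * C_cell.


V_pack = 9 * 3.475 = 31.275 V
C_pack = 4 * 5.936 = 23.744 Ah
E = V_pack * C_pack = 31.275 * 23.744 = 742.6 Wh

742.6 Wh


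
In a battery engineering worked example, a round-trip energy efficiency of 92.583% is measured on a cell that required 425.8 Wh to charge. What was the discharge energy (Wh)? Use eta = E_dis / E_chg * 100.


E_dis = eta/100 * E_chg = 92.583/100 * 425.8 = 394.2 Wh

394.2 Wh
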